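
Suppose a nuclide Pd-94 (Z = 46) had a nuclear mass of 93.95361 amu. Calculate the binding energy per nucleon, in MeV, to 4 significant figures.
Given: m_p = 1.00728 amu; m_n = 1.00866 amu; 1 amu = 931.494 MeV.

7.897 MeV/nucleon

The nucleus contains 46 protons and 94 − 46 = 48 neutrons.
Total constituent mass: 46 × 1.00728 + 48 × 1.00866 = 94.75056 amu
The mass defect is 94.75056 − 93.95361 = 0.79695 amu.
Converting to energy: 0.79695 amu × 931.494 MeV/amu = 742.354 MeV
Dividing by A = 94 gives 7.897 MeV per nucleon.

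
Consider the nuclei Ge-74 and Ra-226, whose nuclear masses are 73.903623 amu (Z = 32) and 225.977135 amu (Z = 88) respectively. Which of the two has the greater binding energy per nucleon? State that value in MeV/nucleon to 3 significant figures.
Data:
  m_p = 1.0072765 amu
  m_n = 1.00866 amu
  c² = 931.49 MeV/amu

Ge-74; 8.72 MeV/nucleon

Ge-74: Σm = 32(1.0072765) + 42(1.00866) = 74.5965680 amu; Δm = 0.6929450 amu; E_B = 645.47 MeV; E_B/A = 8.723 MeV
Ra-226: Σm = 88(1.0072765) + 138(1.00866) = 227.8354120 amu; Δm = 1.8582770 amu; E_B = 1731.0 MeV; E_B/A = 7.659 MeV
Ge-74 has the higher binding energy per nucleon, so it is the more tightly bound nucleus.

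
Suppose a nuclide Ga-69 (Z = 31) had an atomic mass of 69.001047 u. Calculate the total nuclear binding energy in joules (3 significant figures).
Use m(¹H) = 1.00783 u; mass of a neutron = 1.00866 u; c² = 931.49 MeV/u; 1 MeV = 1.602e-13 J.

8.52e-11 J

Σm = 31·m(¹H) + 38·m_n = 31.24273 + 38.32908 = 69.57181 u
Δm = 69.57181 − 69.001047 = 0.570763 u
Binding energy = Δm·c² = 0.570763 × 931.49 MeV/u = 531.660 MeV
In joules: 531.660 MeV × 1.602e-13 J/MeV = 8.5172e-11 J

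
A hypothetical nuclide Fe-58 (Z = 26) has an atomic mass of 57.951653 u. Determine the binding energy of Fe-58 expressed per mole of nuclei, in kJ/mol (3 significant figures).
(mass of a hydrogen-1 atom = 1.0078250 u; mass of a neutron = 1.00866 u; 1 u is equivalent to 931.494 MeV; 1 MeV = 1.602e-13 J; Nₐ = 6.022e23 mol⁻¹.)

4.75e+10 kJ/mol

With 26 protons and 32 neutrons (A = 58):
Mass of separated nucleons = 26(1.0078250) + 32(1.00866) = 26.2034500 + 32.27712 = 58.4805700 u
Mass defect Δm = 58.4805700 − 57.951653 = 0.5289170 u
E_B = 0.5289170 × 931.494 = 492.683 MeV
Per nucleus in joules: 492.683 MeV × 1.602e-13 J/MeV = 7.8928e-11 J
Per mole: 7.8928e-11 J × 6.022e23 mol⁻¹ = 4.7530e+13 J/mol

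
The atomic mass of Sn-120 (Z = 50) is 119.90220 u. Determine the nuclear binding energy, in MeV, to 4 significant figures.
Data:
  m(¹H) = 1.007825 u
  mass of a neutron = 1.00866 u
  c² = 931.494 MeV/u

The nucleus contains 50 protons and 120 − 50 = 70 neutrons.
Total constituent mass: 50 × 1.007825 + 70 × 1.00866 = 120.997450 u
The mass defect is 120.997450 − 119.90220 = 1.095250 u.
Converting to energy: 1.095250 u × 931.494 MeV/u = 1020.22 MeV

1020 MeV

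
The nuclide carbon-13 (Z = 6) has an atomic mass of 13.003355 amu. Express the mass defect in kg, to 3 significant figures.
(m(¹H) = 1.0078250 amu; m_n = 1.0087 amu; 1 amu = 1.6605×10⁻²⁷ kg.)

1.74e-28 kg

Z = 6, so N = A − Z = 13 − 6 = 7.
Mass of separated nucleons = 6(1.0078250) + 7(1.0087) = 6.0469500 + 7.0609 = 13.1078500 amu
The mass defect is 13.1078500 − 13.003355 = 0.1044950 amu.
In SI units: 0.1044950 amu × 1.6605×10⁻²⁷ kg/amu = 1.7351e-28 kg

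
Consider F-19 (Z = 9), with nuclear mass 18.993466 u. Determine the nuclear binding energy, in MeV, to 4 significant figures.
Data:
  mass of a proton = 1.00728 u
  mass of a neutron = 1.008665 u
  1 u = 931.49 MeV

147.8 MeV

Z = 9, so N = A − Z = 19 − 9 = 10.
Σm = 9·m_p + 10·m_n = 9.06552 + 10.086650 = 19.152170 u
Δm = 19.152170 − 18.993466 = 0.158704 u
Converting to energy: 0.158704 u × 931.49 MeV/u = 147.831 MeV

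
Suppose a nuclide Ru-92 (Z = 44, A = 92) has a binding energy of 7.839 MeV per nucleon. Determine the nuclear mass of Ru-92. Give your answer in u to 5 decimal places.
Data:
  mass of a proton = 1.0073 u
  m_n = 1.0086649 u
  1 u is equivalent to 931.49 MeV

91.96288 u

Total binding energy = 92 × 7.839 = 721.188 MeV
Mass defect = 721.188 MeV / (931.49 MeV/u) = 0.7742305 u
Constituent mass = 44(1.0073) + 48(1.0086649) = 92.7371152 u
Nuclear mass = 92.7371152 − 0.7742305 = 91.9628847 u ≈ 91.96288 u (to 5 decimal places)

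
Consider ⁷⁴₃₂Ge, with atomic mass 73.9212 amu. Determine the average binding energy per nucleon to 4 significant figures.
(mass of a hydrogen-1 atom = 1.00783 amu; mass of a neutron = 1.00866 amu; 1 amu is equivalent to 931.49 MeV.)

8.724 MeV/nucleon

The nucleus contains 32 protons and 74 − 32 = 42 neutrons.
Mass of separated nucleons = 32(1.00783) + 42(1.00866) = 32.25056 + 42.36372 = 74.61428 amu
The mass defect is 74.61428 − 73.9212 = 0.69308 amu.
E_B = 0.69308 × 931.49 = 645.597 MeV
Dividing by A = 74 gives 8.724 MeV per nucleon.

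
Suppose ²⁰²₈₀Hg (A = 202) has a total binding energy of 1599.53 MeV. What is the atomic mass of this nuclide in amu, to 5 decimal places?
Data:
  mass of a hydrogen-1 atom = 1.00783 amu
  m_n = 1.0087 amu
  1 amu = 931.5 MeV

Mass defect = 1599.53 MeV / (931.5 MeV/amu) = 1.7171551 amu
Constituent mass = 80(1.00783) + 122(1.0087) = 203.68780 amu
Atomic mass = 203.68780 − 1.7171551 = 201.9706449 amu ≈ 201.97064 amu (to 5 decimal places)

201.97064 amu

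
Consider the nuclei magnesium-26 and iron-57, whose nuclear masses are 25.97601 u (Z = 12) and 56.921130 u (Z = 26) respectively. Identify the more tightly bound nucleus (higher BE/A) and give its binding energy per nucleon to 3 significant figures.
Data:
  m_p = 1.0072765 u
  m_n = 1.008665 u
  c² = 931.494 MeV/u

iron-57; 8.77 MeV/nucleon

magnesium-26: Σm = 12(1.0072765) + 14(1.008665) = 26.2086280 u; Δm = 0.2326180 u; E_B = 216.68 MeV; E_B/A = 8.334 MeV
iron-57: Σm = 26(1.0072765) + 31(1.008665) = 57.4578040 u; Δm = 0.5366740 u; E_B = 499.91 MeV; E_B/A = 8.770 MeV
iron-57 has the higher binding energy per nucleon, so it is the more tightly bound nucleus.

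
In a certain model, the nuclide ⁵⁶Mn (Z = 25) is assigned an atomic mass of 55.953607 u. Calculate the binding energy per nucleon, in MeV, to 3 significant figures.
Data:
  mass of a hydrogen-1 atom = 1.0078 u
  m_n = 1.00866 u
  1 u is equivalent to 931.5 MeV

8.48 MeV/nucleon

Mass of separated nucleons = 25(1.0078) + 31(1.00866) = 25.1950 + 31.26846 = 56.46346 u
The mass defect is 56.46346 − 55.953607 = 0.509853 u.
Binding energy = Δm·c² = 0.509853 × 931.5 MeV/u = 474.928 MeV
Dividing by A = 56 gives 8.481 MeV per nucleon.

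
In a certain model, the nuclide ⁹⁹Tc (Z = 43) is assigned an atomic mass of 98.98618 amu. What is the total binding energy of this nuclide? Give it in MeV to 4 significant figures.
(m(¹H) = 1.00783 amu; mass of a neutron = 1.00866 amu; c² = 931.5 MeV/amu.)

Z = 43, so N = A − Z = 99 − 43 = 56.
Mass of separated nucleons = 43(1.00783) + 56(1.00866) = 43.33669 + 56.48496 = 99.82165 amu
Δm = 99.82165 − 98.98618 = 0.83547 amu
Converting to energy: 0.83547 amu × 931.5 MeV/amu = 778.240 MeV

778.2 MeV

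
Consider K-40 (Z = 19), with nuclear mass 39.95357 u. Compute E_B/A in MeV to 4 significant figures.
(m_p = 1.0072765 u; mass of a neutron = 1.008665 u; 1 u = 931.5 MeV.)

8.538 MeV/nucleon

Z = 19, so N = A − Z = 40 − 19 = 21.
Σm = 19·m_p + 21·m_n = 19.1382535 + 21.181965 = 40.3202185 u
Mass defect Δm = 40.3202185 − 39.95357 = 0.3666485 u
Converting to energy: 0.3666485 u × 931.5 MeV/u = 341.533 MeV
BE/A = 341.533 MeV / 40 = 8.538 MeV/nucleon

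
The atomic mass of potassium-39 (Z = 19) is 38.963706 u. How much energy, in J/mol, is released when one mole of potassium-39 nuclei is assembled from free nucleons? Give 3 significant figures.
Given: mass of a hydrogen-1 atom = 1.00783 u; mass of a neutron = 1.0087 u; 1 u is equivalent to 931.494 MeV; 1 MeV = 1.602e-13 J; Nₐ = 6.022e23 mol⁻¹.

3.23e+13 J/mol

The nucleus contains 19 protons and 39 − 19 = 20 neutrons.
Mass of separated nucleons = 19(1.00783) + 20(1.0087) = 19.14877 + 20.1740 = 39.32277 u
Mass defect Δm = 39.32277 − 38.963706 = 0.359064 u
E_B = 0.359064 × 931.494 = 334.466 MeV
Per nucleus in joules: 334.466 MeV × 1.602e-13 J/MeV = 5.3581e-11 J
Per mole: 5.3581e-11 J × 6.022e23 mol⁻¹ = 3.2266e+13 J/mol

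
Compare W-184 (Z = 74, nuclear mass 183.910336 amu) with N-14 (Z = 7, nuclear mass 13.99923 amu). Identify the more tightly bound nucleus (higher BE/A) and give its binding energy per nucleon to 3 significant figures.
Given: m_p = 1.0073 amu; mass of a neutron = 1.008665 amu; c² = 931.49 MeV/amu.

W-184: Σm = 74(1.0073) + 110(1.008665) = 185.493350 amu; Δm = 1.583014 amu; E_B = 1474.6 MeV; E_B/A = 8.014 MeV
N-14: Σm = 7(1.0073) + 7(1.008665) = 14.111755 amu; Δm = 0.112525 amu; E_B = 104.82 MeV; E_B/A = 7.487 MeV
W-184 has the higher binding energy per nucleon, so it is the more tightly bound nucleus.

W-184; 8.01 MeV/nucleon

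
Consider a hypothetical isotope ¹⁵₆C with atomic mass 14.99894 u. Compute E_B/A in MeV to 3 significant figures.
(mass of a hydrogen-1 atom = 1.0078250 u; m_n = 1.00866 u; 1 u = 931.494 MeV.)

Mass of separated nucleons = 6(1.0078250) + 9(1.00866) = 6.0469500 + 9.07794 = 15.1248900 u
Mass defect Δm = 15.1248900 − 14.99894 = 0.1259500 u
Converting to energy: 0.1259500 u × 931.494 MeV/u = 117.322 MeV
Dividing by A = 15 gives 7.821 MeV per nucleon.

7.82 MeV/nucleon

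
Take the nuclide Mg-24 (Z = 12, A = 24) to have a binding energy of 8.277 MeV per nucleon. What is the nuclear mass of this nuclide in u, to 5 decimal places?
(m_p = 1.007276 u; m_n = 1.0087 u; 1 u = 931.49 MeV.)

23.97845 u

Total binding energy = 24 × 8.277 = 198.648 MeV
Mass defect = 198.648 MeV / (931.49 MeV/u) = 0.2132583 u
Constituent mass = 12(1.007276) + 12(1.0087) = 24.191712 u
Nuclear mass = 24.191712 − 0.2132583 = 23.9784537 u ≈ 23.97845 u (to 5 decimal places)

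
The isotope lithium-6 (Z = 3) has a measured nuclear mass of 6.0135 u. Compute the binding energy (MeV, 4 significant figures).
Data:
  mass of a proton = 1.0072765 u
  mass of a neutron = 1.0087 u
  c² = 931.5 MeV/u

32.07 MeV

With 3 protons and 3 neutrons (A = 6):
Mass of separated nucleons = 3(1.0072765) + 3(1.0087) = 3.0218295 + 3.0261 = 6.0479295 u
Δm = 6.0479295 − 6.0135 = 0.0344295 u
Binding energy = Δm·c² = 0.0344295 × 931.5 MeV/u = 32.0711 MeV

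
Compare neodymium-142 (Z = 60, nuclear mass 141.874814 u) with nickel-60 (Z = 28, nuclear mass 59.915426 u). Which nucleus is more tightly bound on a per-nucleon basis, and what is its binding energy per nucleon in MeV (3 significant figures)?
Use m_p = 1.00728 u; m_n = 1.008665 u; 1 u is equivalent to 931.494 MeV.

neodymium-142: Σm = 60(1.00728) + 82(1.008665) = 143.147330 u; Δm = 1.272516 u; E_B = 1185.3 MeV; E_B/A = 8.347 MeV
nickel-60: Σm = 28(1.00728) + 32(1.008665) = 60.481120 u; Δm = 0.565694 u; E_B = 526.94 MeV; E_B/A = 8.782 MeV
nickel-60 has the higher binding energy per nucleon, so it is the more tightly bound nucleus.

nickel-60; 8.78 MeV/nucleon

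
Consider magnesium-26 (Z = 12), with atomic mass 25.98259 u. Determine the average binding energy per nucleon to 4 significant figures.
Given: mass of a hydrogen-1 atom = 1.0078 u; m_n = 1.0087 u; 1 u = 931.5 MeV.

8.341 MeV/nucleon

With 12 protons and 14 neutrons (A = 26):
Σm = 12·m(¹H) + 14·m_n = 12.0936 + 14.1218 = 26.2154 u
The mass defect is 26.2154 − 25.98259 = 0.23281 u.
Converting to energy: 0.23281 u × 931.5 MeV/u = 216.863 MeV
Per nucleon: 216.863 / 26 = 8.341 MeV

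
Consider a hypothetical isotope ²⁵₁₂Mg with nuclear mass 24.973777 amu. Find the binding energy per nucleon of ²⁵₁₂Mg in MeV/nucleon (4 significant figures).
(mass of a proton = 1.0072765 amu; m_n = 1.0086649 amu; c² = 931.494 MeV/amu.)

Total constituent mass: 12 × 1.0072765 + 13 × 1.0086649 = 25.1999617 amu
Δm = 25.1999617 − 24.973777 = 0.2261847 amu
Binding energy = Δm·c² = 0.2261847 × 931.494 MeV/amu = 210.690 MeV
BE/A = 210.690 MeV / 25 = 8.428 MeV/nucleon

8.428 MeV/nucleon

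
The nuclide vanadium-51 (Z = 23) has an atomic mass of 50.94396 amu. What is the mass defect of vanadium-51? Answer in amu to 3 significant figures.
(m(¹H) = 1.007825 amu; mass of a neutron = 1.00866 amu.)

With 23 protons and 28 neutrons (A = 51):
Total constituent mass: 23 × 1.007825 + 28 × 1.00866 = 51.422455 amu
Mass defect Δm = 51.422455 − 50.94396 = 0.478495 amu

0.478 amu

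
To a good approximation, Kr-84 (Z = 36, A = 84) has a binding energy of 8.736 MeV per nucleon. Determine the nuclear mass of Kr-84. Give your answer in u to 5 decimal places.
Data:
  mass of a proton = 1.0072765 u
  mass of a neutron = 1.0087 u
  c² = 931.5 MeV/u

Total binding energy = 84 × 8.736 = 733.824 MeV
Mass defect = 733.824 MeV / (931.5 MeV/u) = 0.7877874 u
Constituent mass = 36(1.0072765) + 48(1.0087) = 84.6795540 u
Nuclear mass = 84.6795540 − 0.7877874 = 83.8917666 u ≈ 83.89177 u (to 5 decimal places)

83.89177 u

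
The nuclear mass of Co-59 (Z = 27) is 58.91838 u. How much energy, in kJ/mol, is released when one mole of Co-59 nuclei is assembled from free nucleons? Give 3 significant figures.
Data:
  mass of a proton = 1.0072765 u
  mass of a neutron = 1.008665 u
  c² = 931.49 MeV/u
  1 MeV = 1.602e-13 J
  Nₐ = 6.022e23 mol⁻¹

Mass of separated nucleons = 27(1.0072765) + 32(1.008665) = 27.1964655 + 32.277280 = 59.4737455 u
Mass defect Δm = 59.4737455 − 58.91838 = 0.5553655 u
E_B = 0.5553655 × 931.49 = 517.317 MeV
Per nucleus in joules: 517.317 MeV × 1.602e-13 J/MeV = 8.2874e-11 J
Per mole: 8.2874e-11 J × 6.022e23 mol⁻¹ = 4.9907e+13 J/mol

4.99e+10 kJ/mol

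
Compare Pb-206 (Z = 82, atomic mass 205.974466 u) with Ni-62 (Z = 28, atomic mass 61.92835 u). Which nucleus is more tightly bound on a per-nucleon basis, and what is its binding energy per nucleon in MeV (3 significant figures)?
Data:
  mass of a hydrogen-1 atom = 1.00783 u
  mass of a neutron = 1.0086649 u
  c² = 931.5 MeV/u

Pb-206: Σm = 82(1.00783) + 124(1.0086649) = 207.7165076 u; Δm = 1.7420416 u; E_B = 1622.7 MeV; E_B/A = 7.877 MeV
Ni-62: Σm = 28(1.00783) + 34(1.0086649) = 62.5138466 u; Δm = 0.5854966 u; E_B = 545.39 MeV; E_B/A = 8.797 MeV
Ni-62 has the higher binding energy per nucleon, so it is the more tightly bound nucleus.

Ni-62; 8.80 MeV/nucleon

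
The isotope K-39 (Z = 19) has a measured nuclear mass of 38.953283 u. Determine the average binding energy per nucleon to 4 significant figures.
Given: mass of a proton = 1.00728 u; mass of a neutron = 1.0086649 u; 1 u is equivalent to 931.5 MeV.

With 19 protons and 20 neutrons (A = 39):
Total constituent mass: 19 × 1.00728 + 20 × 1.0086649 = 39.3116180 u
Δm = 39.3116180 − 38.953283 = 0.3583350 u
Converting to energy: 0.3583350 u × 931.5 MeV/u = 333.789 MeV
BE/A = 333.789 MeV / 39 = 8.559 MeV/nucleon

8.559 MeV/nucleon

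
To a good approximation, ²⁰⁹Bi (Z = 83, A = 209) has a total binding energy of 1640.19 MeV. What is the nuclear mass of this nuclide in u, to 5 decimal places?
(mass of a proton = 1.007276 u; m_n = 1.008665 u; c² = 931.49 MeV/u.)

Mass defect = 1640.19 MeV / (931.49 MeV/u) = 1.7608241 u
Constituent mass = 83(1.007276) + 126(1.008665) = 210.695698 u
Nuclear mass = 210.695698 − 1.7608241 = 208.9348739 u ≈ 208.93487 u (to 5 decimal places)

208.93487 u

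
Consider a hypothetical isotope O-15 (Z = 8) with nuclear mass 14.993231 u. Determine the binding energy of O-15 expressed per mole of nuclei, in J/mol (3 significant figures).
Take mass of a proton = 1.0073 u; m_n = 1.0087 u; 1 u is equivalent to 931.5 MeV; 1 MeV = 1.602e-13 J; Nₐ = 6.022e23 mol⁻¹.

1.13e+13 J/mol

Z = 8, so N = A − Z = 15 − 8 = 7.
Total constituent mass: 8 × 1.0073 + 7 × 1.0087 = 15.1193 u
The mass defect is 15.1193 − 14.993231 = 0.126069 u.
Converting to energy: 0.126069 u × 931.5 MeV/u = 117.433 MeV
Per nucleus in joules: 117.433 MeV × 1.602e-13 J/MeV = 1.8813e-11 J
Per mole: 1.8813e-11 J × 6.022e23 mol⁻¹ = 1.1329e+13 J/mol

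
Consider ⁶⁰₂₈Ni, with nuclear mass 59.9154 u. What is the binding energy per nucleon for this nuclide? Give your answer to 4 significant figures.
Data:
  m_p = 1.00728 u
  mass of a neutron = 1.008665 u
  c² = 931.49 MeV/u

8.783 MeV/nucleon

Z = 28, so N = A − Z = 60 − 28 = 32.
Σm = 28·m_p + 32·m_n = 28.20384 + 32.277280 = 60.481120 u
Mass defect Δm = 60.481120 − 59.9154 = 0.565720 u
Binding energy = Δm·c² = 0.565720 × 931.49 MeV/u = 526.963 MeV
BE/A = 526.963 MeV / 60 = 8.783 MeV/nucleon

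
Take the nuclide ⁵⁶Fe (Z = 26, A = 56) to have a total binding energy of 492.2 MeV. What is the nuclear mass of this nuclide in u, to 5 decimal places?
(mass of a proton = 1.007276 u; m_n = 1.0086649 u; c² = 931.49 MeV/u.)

55.92072 u

Mass defect = 492.2 MeV / (931.49 MeV/u) = 0.5284007 u
Constituent mass = 26(1.007276) + 30(1.0086649) = 56.4491230 u
Nuclear mass = 56.4491230 − 0.5284007 = 55.9207223 u ≈ 55.92072 u (to 5 decimal places)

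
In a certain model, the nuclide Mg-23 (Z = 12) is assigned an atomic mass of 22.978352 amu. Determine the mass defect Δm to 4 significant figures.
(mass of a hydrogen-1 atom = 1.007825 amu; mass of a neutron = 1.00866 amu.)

0.2108 amu

The nucleus contains 12 protons and 23 − 12 = 11 neutrons.
Total constituent mass: 12 × 1.007825 + 11 × 1.00866 = 23.189160 amu
Mass defect Δm = 23.189160 − 22.978352 = 0.210808 amu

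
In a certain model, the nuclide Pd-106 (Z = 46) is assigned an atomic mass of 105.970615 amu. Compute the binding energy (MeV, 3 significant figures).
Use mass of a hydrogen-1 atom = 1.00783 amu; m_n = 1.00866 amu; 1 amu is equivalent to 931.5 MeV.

847 MeV

Z = 46, so N = A − Z = 106 − 46 = 60.
Total constituent mass: 46 × 1.00783 + 60 × 1.00866 = 106.87978 amu
The mass defect is 106.87978 − 105.970615 = 0.909165 amu.
Binding energy = Δm·c² = 0.909165 × 931.5 MeV/amu = 846.887 MeV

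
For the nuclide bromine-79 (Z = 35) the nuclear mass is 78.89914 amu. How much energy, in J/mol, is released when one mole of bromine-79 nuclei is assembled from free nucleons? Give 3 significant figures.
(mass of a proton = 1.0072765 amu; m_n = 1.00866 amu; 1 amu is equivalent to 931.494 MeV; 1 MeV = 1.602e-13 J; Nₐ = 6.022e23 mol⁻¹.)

6.62e+13 J/mol

The nucleus contains 35 protons and 79 − 35 = 44 neutrons.
Total constituent mass: 35 × 1.0072765 + 44 × 1.00866 = 79.6357175 amu
Mass defect Δm = 79.6357175 − 78.89914 = 0.7365775 amu
Binding energy = Δm·c² = 0.7365775 × 931.494 MeV/amu = 686.118 MeV
Per nucleus in joules: 686.118 MeV × 1.602e-13 J/MeV = 1.0992e-10 J
Per mole: 1.0992e-10 J × 6.022e23 mol⁻¹ = 6.6194e+13 J/mol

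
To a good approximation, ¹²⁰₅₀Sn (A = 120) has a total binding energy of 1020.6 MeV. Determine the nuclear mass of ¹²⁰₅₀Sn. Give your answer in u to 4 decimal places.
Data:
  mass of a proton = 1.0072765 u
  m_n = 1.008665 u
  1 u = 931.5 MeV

119.8747 u

Mass defect = 1020.6 MeV / (931.5 MeV/u) = 1.095652 u
Constituent mass = 50(1.0072765) + 70(1.008665) = 120.9703750 u
Nuclear mass = 120.9703750 − 1.095652 = 119.8747230 u ≈ 119.8747 u (to 4 decimal places)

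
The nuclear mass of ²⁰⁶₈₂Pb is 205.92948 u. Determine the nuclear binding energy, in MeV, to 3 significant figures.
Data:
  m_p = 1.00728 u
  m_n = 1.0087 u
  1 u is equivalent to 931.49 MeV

1630 MeV

The nucleus contains 82 protons and 206 − 82 = 124 neutrons.
Σm = 82·m_p + 124·m_n = 82.59696 + 125.0788 = 207.67576 u
The mass defect is 207.67576 − 205.92948 = 1.74628 u.
Binding energy = Δm·c² = 1.74628 × 931.49 MeV/u = 1626.64 MeV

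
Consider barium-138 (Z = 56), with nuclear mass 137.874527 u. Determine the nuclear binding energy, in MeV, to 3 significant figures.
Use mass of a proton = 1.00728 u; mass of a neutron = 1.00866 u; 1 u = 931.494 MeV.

1160 MeV

The nucleus contains 56 protons and 138 − 56 = 82 neutrons.
Total constituent mass: 56 × 1.00728 + 82 × 1.00866 = 139.11780 u
Δm = 139.11780 − 137.874527 = 1.243273 u
Binding energy = Δm·c² = 1.243273 × 931.494 MeV/u = 1158.10 MeV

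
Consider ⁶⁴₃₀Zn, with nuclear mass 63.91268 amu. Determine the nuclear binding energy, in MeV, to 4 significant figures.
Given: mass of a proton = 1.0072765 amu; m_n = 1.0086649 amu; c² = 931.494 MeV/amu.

The nucleus contains 30 protons and 64 − 30 = 34 neutrons.
Σm = 30·m_p + 34·m_n = 30.2182950 + 34.2946066 = 64.5129016 amu
The mass defect is 64.5129016 − 63.91268 = 0.6002216 amu.
Converting to energy: 0.6002216 amu × 931.494 MeV/amu = 559.103 MeV

559.1 MeV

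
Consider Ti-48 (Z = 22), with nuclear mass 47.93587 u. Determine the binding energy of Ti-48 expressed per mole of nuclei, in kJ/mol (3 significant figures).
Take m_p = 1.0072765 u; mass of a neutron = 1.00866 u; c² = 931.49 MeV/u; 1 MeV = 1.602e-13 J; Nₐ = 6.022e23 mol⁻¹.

4.04e+10 kJ/mol

With 22 protons and 26 neutrons (A = 48):
Σm = 22·m_p + 26·m_n = 22.1600830 + 26.22516 = 48.3852430 u
Mass defect Δm = 48.3852430 − 47.93587 = 0.4493730 u
Converting to energy: 0.4493730 u × 931.49 MeV/u = 418.586 MeV
Per nucleus in joules: 418.586 MeV × 1.602e-13 J/MeV = 6.7057e-11 J
Per mole: 6.7057e-11 J × 6.022e23 mol⁻¹ = 4.0382e+13 J/mol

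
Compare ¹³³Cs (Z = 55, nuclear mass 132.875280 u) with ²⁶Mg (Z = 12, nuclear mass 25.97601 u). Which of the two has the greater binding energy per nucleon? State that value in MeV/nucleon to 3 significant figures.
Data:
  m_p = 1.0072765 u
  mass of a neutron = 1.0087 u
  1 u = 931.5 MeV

¹³³Cs: Σm = 55(1.0072765) + 78(1.0087) = 134.0788075 u; Δm = 1.2035275 u; E_B = 1121.1 MeV; E_B/A = 8.429 MeV
²⁶Mg: Σm = 12(1.0072765) + 14(1.0087) = 26.2091180 u; Δm = 0.2331080 u; E_B = 217.14 MeV; E_B/A = 8.352 MeV
¹³³Cs has the higher binding energy per nucleon, so it is the more tightly bound nucleus.

¹³³Cs; 8.43 MeV/nucleon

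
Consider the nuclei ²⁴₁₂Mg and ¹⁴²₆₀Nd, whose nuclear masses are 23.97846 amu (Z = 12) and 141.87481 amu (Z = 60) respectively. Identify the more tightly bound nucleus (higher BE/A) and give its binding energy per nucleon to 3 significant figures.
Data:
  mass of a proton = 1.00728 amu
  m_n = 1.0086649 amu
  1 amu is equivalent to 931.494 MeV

²⁴₁₂Mg: Σm = 12(1.00728) + 12(1.0086649) = 24.1913388 amu; Δm = 0.2128788 amu; E_B = 198.295 MeV; E_B/A = 8.262 MeV
¹⁴²₆₀Nd: Σm = 60(1.00728) + 82(1.0086649) = 143.1473218 amu; Δm = 1.2725118 amu; E_B = 1185.3 MeV; E_B/A = 8.347 MeV
¹⁴²₆₀Nd has the higher binding energy per nucleon, so it is the more tightly bound nucleus.

¹⁴²₆₀Nd; 8.35 MeV/nucleon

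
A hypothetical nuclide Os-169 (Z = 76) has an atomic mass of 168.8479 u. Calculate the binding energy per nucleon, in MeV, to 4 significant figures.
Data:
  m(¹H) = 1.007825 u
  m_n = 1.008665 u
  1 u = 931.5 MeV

Total constituent mass: 76 × 1.007825 + 93 × 1.008665 = 170.400545 u
Δm = 170.400545 − 168.8479 = 1.552645 u
E_B = 1.552645 × 931.5 = 1446.29 MeV
Dividing by A = 169 gives 8.558 MeV per nucleon.

8.558 MeV/nucleon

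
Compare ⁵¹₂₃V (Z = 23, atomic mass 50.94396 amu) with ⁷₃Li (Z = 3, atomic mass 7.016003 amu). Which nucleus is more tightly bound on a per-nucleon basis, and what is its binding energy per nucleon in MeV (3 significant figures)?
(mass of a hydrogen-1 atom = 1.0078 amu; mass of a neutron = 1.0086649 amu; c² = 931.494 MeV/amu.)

⁵¹₂₃V: Σm = 23(1.0078) + 28(1.0086649) = 51.4220172 amu; Δm = 0.4780572 amu; E_B = 445.31 MeV; E_B/A = 8.732 MeV
⁷₃Li: Σm = 3(1.0078) + 4(1.0086649) = 7.0580596 amu; Δm = 0.0420566 amu; E_B = 39.175 MeV; E_B/A = 5.596 MeV
⁵¹₂₃V has the higher binding energy per nucleon, so it is the more tightly bound nucleus.

⁵¹₂₃V; 8.73 MeV/nucleon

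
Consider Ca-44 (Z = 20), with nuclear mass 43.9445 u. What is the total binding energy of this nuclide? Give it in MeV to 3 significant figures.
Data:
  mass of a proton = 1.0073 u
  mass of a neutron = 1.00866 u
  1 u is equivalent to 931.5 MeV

Z = 20, so N = A − Z = 44 − 20 = 24.
Mass of separated nucleons = 20(1.0073) + 24(1.00866) = 20.1460 + 24.20784 = 44.35384 u
The mass defect is 44.35384 − 43.9445 = 0.40934 u.
Converting to energy: 0.40934 u × 931.5 MeV/u = 381.300 MeV

381 MeV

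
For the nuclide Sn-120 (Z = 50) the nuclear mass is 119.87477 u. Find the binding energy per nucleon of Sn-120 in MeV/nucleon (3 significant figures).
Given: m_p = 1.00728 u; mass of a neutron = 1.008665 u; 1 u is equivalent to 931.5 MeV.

8.51 MeV/nucleon

With 50 protons and 70 neutrons (A = 120):
Total constituent mass: 50 × 1.00728 + 70 × 1.008665 = 120.970550 u
The mass defect is 120.970550 − 119.87477 = 1.095780 u.
Converting to energy: 1.095780 u × 931.5 MeV/u = 1020.72 MeV
BE/A = 1020.72 MeV / 120 = 8.506 MeV/nucleon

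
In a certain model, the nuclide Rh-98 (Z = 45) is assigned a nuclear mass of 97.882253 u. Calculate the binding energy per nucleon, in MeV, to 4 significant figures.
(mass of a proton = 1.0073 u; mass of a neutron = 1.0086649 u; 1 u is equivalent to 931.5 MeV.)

8.607 MeV/nucleon

Mass of separated nucleons = 45(1.0073) + 53(1.0086649) = 45.3285 + 53.4592397 = 98.7877397 u
Δm = 98.7877397 − 97.882253 = 0.9054867 u
Binding energy = Δm·c² = 0.9054867 × 931.5 MeV/u = 843.461 MeV
BE/A = 843.461 MeV / 98 = 8.607 MeV/nucleon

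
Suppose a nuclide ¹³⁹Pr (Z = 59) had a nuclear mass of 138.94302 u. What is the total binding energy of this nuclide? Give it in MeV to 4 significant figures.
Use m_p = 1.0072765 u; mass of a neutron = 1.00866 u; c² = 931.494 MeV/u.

1098 MeV

With 59 protons and 80 neutrons (A = 139):
Mass of separated nucleons = 59(1.0072765) + 80(1.00866) = 59.4293135 + 80.69280 = 140.1221135 u
The mass defect is 140.1221135 − 138.94302 = 1.1790935 u.
Binding energy = Δm·c² = 1.1790935 × 931.494 MeV/u = 1098.32 MeV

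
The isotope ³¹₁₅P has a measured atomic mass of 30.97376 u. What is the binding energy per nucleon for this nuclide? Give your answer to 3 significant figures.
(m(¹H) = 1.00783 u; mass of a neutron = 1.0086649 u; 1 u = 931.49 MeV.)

8.48 MeV/nucleon

Z = 15, so N = A − Z = 31 − 15 = 16.
Σm = 15·m(¹H) + 16·m_n = 15.11745 + 16.1386384 = 31.2560884 u
Mass defect Δm = 31.2560884 − 30.97376 = 0.2823284 u
Binding energy = Δm·c² = 0.2823284 × 931.49 MeV/u = 262.986 MeV
Dividing by A = 31 gives 8.483 MeV per nucleon.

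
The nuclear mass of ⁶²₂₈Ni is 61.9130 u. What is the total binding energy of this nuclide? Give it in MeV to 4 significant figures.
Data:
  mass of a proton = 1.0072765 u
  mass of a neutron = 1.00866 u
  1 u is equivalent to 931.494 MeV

545.1 MeV

Mass of separated nucleons = 28(1.0072765) + 34(1.00866) = 28.2037420 + 34.29444 = 62.4981820 u
The mass defect is 62.4981820 − 61.9130 = 0.5851820 u.
Binding energy = Δm·c² = 0.5851820 × 931.494 MeV/u = 545.094 MeV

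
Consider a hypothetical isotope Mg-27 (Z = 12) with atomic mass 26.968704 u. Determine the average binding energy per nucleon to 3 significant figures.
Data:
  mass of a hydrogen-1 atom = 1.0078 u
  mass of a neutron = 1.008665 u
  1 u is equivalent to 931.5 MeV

Total constituent mass: 12 × 1.0078 + 15 × 1.008665 = 27.223575 u
Δm = 27.223575 − 26.968704 = 0.254871 u
Converting to energy: 0.254871 u × 931.5 MeV/u = 237.412 MeV
Dividing by A = 27 gives 8.793 MeV per nucleon.

8.79 MeV/nucleon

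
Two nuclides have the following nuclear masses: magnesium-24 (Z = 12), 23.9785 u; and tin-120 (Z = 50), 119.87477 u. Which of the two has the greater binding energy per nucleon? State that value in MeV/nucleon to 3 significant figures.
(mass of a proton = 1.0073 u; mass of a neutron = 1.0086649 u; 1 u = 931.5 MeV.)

magnesium-24: Σm = 12(1.0073) + 12(1.0086649) = 24.1915788 u; Δm = 0.2130788 u; E_B = 198.48 MeV; E_B/A = 8.270 MeV
tin-120: Σm = 50(1.0073) + 70(1.0086649) = 120.9715430 u; Δm = 1.0967730 u; E_B = 1021.64 MeV; E_B/A = 8.514 MeV
tin-120 has the higher binding energy per nucleon, so it is the more tightly bound nucleus.

tin-120; 8.51 MeV/nucleon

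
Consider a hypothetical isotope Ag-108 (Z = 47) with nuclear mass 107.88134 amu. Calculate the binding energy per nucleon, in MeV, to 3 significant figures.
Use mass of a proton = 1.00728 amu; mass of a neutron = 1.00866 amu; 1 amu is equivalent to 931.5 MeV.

With 47 protons and 61 neutrons (A = 108):
Total constituent mass: 47 × 1.00728 + 61 × 1.00866 = 108.87042 amu
The mass defect is 108.87042 − 107.88134 = 0.98908 amu.
E_B = 0.98908 × 931.5 = 921.328 MeV
BE/A = 921.328 MeV / 108 = 8.531 MeV/nucleon

8.53 MeV/nucleon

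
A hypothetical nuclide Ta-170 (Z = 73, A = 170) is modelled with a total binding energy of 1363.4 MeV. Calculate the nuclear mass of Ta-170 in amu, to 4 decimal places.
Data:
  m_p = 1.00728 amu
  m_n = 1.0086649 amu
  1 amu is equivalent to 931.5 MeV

Mass defect = 1363.4 MeV / (931.5 MeV/amu) = 1.463661 amu
Constituent mass = 73(1.00728) + 97(1.0086649) = 171.3719353 amu
Nuclear mass = 171.3719353 − 1.463661 = 169.9082743 amu ≈ 169.9083 amu (to 4 decimal places)

169.9083 amu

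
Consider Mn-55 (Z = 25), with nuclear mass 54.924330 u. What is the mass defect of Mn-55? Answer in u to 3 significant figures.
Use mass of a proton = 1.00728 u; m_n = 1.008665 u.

Mass of separated nucleons = 25(1.00728) + 30(1.008665) = 25.18200 + 30.259950 = 55.441950 u
The mass defect is 55.441950 − 54.924330 = 0.517620 u.

0.518 u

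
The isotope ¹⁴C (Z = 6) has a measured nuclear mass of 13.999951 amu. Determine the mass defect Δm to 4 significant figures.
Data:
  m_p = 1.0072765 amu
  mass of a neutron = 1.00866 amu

0.1130 amu

Σm = 6·m_p + 8·m_n = 6.0436590 + 8.06928 = 14.1129390 amu
Mass defect Δm = 14.1129390 − 13.999951 = 0.1129880 amu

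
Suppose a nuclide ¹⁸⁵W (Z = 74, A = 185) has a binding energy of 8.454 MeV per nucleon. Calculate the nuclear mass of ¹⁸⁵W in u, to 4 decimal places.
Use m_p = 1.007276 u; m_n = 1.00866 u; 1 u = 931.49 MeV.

184.8207 u

Total binding energy = 185 × 8.454 = 1563.990 MeV
Mass defect = 1563.990 MeV / (931.49 MeV/u) = 1.679020 u
Constituent mass = 74(1.007276) + 111(1.00866) = 186.499684 u
Nuclear mass = 186.499684 − 1.679020 = 184.820664 u ≈ 184.8207 u (to 4 decimal places)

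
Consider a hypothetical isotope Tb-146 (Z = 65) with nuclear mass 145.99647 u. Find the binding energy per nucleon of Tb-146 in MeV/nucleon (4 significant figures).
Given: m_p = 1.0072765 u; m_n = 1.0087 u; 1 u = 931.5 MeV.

7.536 MeV/nucleon

Z = 65, so N = A − Z = 146 − 65 = 81.
Total constituent mass: 65 × 1.0072765 + 81 × 1.0087 = 147.1776725 u
Δm = 147.1776725 − 145.99647 = 1.1812025 u
E_B = 1.1812025 × 931.5 = 1100.29 MeV
Dividing by A = 146 gives 7.536 MeV per nucleon.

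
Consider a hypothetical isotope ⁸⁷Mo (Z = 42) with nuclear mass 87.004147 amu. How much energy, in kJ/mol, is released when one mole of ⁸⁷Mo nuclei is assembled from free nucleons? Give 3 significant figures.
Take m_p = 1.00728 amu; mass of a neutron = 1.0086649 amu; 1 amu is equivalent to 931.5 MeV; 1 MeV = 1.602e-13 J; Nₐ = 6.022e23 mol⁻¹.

The nucleus contains 42 protons and 87 − 42 = 45 neutrons.
Total constituent mass: 42 × 1.00728 + 45 × 1.0086649 = 87.6956805 amu
Δm = 87.6956805 − 87.004147 = 0.6915335 amu
Binding energy = Δm·c² = 0.6915335 × 931.5 MeV/amu = 644.163 MeV
Per nucleus in joules: 644.163 MeV × 1.602e-13 J/MeV = 1.0319e-10 J
Per mole: 1.0319e-10 J × 6.022e23 mol⁻¹ = 6.2141e+13 J/mol

6.21e+10 kJ/mol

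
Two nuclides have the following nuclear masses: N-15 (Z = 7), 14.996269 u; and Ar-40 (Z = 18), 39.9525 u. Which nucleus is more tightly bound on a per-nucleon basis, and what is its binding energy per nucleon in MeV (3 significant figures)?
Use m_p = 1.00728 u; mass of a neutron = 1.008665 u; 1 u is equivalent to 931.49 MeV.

Ar-40; 8.60 MeV/nucleon

N-15: Σm = 7(1.00728) + 8(1.008665) = 15.120280 u; Δm = 0.124011 u; E_B = 115.52 MeV; E_B/A = 7.701 MeV
Ar-40: Σm = 18(1.00728) + 22(1.008665) = 40.321670 u; Δm = 0.369170 u; E_B = 343.88 MeV; E_B/A = 8.597 MeV
Ar-40 has the higher binding energy per nucleon, so it is the more tightly bound nucleus.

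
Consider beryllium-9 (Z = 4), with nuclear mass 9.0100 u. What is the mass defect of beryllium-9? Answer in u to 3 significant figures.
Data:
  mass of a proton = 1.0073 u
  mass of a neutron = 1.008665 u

Mass of separated nucleons = 4(1.0073) + 5(1.008665) = 4.0292 + 5.043325 = 9.072525 u
Mass defect Δm = 9.072525 − 9.0100 = 0.062525 u

0.0625 u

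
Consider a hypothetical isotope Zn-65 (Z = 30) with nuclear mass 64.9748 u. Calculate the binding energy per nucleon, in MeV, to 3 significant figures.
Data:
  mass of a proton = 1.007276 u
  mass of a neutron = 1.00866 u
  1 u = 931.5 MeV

7.83 MeV/nucleon

With 30 protons and 35 neutrons (A = 65):
Σm = 30·m_p + 35·m_n = 30.218280 + 35.30310 = 65.521380 u
Δm = 65.521380 − 64.9748 = 0.546580 u
Converting to energy: 0.546580 u × 931.5 MeV/u = 509.139 MeV
BE/A = 509.139 MeV / 65 = 7.833 MeV/nucleon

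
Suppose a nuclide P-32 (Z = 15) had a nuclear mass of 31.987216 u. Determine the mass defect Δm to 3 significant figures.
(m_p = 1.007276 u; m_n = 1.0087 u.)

0.270 u

Total constituent mass: 15 × 1.007276 + 17 × 1.0087 = 32.257040 u
The mass defect is 32.257040 − 31.987216 = 0.269824 u.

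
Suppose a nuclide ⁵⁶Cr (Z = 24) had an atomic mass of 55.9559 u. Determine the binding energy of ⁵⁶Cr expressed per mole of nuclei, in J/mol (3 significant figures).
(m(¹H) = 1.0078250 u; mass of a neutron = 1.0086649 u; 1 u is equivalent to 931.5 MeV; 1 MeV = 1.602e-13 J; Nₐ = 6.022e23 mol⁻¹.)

4.58e+13 J/mol

With 24 protons and 32 neutrons (A = 56):
Σm = 24·m(¹H) + 32·m_n = 24.1878000 + 32.2772768 = 56.4650768 u
Mass defect Δm = 56.4650768 − 55.9559 = 0.5091768 u
Converting to energy: 0.5091768 u × 931.5 MeV/u = 474.298 MeV
Per nucleus in joules: 474.298 MeV × 1.602e-13 J/MeV = 7.5983e-11 J
Per mole: 7.5983e-11 J × 6.022e23 mol⁻¹ = 4.5757e+13 J/mol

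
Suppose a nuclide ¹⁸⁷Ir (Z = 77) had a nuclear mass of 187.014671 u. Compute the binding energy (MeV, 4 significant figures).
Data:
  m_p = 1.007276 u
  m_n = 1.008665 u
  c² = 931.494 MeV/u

Σm = 77·m_p + 110·m_n = 77.560252 + 110.953150 = 188.513402 u
Mass defect Δm = 188.513402 − 187.014671 = 1.498731 u
E_B = 1.498731 × 931.494 = 1396.06 MeV

1396 MeV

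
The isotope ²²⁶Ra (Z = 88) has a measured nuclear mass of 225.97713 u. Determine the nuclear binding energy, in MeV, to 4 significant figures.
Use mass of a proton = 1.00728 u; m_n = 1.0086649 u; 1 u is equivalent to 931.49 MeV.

1732 MeV

Z = 88, so N = A − Z = 226 − 88 = 138.
Σm = 88·m_p + 138·m_n = 88.64064 + 139.1957562 = 227.8363962 u
Mass defect Δm = 227.8363962 − 225.97713 = 1.8592662 u
E_B = 1.8592662 × 931.49 = 1731.89 MeV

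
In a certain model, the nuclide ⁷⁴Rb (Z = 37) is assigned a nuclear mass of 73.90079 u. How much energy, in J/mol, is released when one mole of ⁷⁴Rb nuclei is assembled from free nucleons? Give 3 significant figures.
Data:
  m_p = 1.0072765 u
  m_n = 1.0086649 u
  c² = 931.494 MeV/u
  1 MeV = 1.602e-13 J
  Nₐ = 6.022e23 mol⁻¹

6.19e+13 J/mol

The nucleus contains 37 protons and 74 − 37 = 37 neutrons.
Total constituent mass: 37 × 1.0072765 + 37 × 1.0086649 = 74.5898318 u
Mass defect Δm = 74.5898318 − 73.90079 = 0.6890418 u
Binding energy = Δm·c² = 0.6890418 × 931.494 MeV/u = 641.838 MeV
Per nucleus in joules: 641.838 MeV × 1.602e-13 J/MeV = 1.0282e-10 J
Per mole: 1.0282e-10 J × 6.022e23 mol⁻¹ = 6.1918e+13 J/mol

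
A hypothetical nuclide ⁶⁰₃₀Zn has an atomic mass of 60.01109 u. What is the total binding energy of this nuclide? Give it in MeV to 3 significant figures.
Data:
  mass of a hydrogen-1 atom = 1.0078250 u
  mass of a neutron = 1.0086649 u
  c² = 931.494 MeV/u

The nucleus contains 30 protons and 60 − 30 = 30 neutrons.
Mass of separated nucleons = 30(1.0078250) + 30(1.0086649) = 30.2347500 + 30.2599470 = 60.4946970 u
Δm = 60.4946970 − 60.01109 = 0.4836070 u
Converting to energy: 0.4836070 u × 931.494 MeV/u = 450.477 MeV

450 MeV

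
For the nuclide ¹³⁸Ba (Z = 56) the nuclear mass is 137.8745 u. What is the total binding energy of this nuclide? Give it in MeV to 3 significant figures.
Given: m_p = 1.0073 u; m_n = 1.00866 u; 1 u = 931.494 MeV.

1160 MeV

The nucleus contains 56 protons and 138 − 56 = 82 neutrons.
Mass of separated nucleons = 56(1.0073) + 82(1.00866) = 56.4088 + 82.71012 = 139.11892 u
Mass defect Δm = 139.11892 − 137.8745 = 1.24442 u
Converting to energy: 1.24442 u × 931.494 MeV/u = 1159.17 MeV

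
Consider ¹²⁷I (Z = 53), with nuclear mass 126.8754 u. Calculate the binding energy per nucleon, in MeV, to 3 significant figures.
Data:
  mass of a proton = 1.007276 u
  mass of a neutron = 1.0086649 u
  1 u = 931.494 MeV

8.45 MeV/nucleon

The nucleus contains 53 protons and 127 − 53 = 74 neutrons.
Total constituent mass: 53 × 1.007276 + 74 × 1.0086649 = 128.0268306 u
Δm = 128.0268306 − 126.8754 = 1.1514306 u
Binding energy = Δm·c² = 1.1514306 × 931.494 MeV/u = 1072.55 MeV
Dividing by A = 127 gives 8.445 MeV per nucleon.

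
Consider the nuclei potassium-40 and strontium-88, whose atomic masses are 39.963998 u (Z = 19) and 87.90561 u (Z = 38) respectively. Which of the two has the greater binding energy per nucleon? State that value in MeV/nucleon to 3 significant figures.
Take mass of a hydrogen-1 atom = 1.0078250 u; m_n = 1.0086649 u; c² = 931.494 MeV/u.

potassium-40: Σm = 19(1.0078250) + 21(1.0086649) = 40.3306379 u; Δm = 0.3666399 u; E_B = 341.52 MeV; E_B/A = 8.538 MeV
strontium-88: Σm = 38(1.0078250) + 50(1.0086649) = 88.7305950 u; Δm = 0.8249850 u; E_B = 768.47 MeV; E_B/A = 8.733 MeV
strontium-88 has the higher binding energy per nucleon, so it is the more tightly bound nucleus.

strontium-88; 8.73 MeV/nucleon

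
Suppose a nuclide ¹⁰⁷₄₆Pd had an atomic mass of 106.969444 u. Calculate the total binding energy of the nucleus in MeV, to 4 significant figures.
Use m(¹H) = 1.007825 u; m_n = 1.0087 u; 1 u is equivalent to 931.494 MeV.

Z = 46, so N = A − Z = 107 − 46 = 61.
Σm = 46·m(¹H) + 61·m_n = 46.359950 + 61.5307 = 107.890650 u
The mass defect is 107.890650 − 106.969444 = 0.921206 u.
E_B = 0.921206 × 931.494 = 858.098 MeV

858.1 MeV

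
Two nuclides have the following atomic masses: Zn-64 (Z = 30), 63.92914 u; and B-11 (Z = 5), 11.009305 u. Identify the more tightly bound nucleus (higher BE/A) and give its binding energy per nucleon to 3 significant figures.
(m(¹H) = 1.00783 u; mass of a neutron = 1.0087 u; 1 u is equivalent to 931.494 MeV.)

Zn-64: Σm = 30(1.00783) + 34(1.0087) = 64.53070 u; Δm = 0.60156 u; E_B = 560.35 MeV; E_B/A = 8.755 MeV
B-11: Σm = 5(1.00783) + 6(1.0087) = 11.09135 u; Δm = 0.082045 u; E_B = 76.424 MeV; E_B/A = 6.948 MeV
Zn-64 has the higher binding energy per nucleon, so it is the more tightly bound nucleus.

Zn-64; 8.76 MeV/nucleon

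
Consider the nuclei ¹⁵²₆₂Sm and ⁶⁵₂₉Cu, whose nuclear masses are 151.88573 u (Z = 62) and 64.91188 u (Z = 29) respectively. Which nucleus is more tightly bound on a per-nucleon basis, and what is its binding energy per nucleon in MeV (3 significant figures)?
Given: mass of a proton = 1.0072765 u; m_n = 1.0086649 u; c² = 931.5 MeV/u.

¹⁵²₆₂Sm: Σm = 62(1.0072765) + 90(1.0086649) = 153.2309840 u; Δm = 1.3452540 u; E_B = 1253.1 MeV; E_B/A = 8.244 MeV
⁶⁵₂₉Cu: Σm = 29(1.0072765) + 36(1.0086649) = 65.5229549 u; Δm = 0.6110749 u; E_B = 569.22 MeV; E_B/A = 8.757 MeV
⁶⁵₂₉Cu has the higher binding energy per nucleon, so it is the more tightly bound nucleus.

⁶⁵₂₉Cu; 8.76 MeV/nucleon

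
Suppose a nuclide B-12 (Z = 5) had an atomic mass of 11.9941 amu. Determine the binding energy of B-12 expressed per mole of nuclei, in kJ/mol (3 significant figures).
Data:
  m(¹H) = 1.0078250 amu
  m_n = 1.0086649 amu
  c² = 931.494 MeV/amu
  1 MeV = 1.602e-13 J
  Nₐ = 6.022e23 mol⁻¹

The nucleus contains 5 protons and 12 − 5 = 7 neutrons.
Total constituent mass: 5 × 1.0078250 + 7 × 1.0086649 = 12.0997793 amu
Δm = 12.0997793 − 11.9941 = 0.1056793 amu
Converting to energy: 0.1056793 amu × 931.494 MeV/amu = 98.4396 MeV
Per nucleus in joules: 98.4396 MeV × 1.602e-13 J/MeV = 1.5770e-11 J
Per mole: 1.5770e-11 J × 6.022e23 mol⁻¹ = 9.4967e+12 J/mol

9.50e+09 kJ/mol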